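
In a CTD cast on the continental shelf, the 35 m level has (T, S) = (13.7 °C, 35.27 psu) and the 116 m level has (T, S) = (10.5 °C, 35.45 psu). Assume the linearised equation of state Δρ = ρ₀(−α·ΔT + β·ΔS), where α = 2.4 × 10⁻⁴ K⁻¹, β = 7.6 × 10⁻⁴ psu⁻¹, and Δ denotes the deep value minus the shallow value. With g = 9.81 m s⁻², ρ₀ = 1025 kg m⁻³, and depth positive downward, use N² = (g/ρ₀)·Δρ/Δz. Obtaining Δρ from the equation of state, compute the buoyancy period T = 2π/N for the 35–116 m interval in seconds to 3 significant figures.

ΔT = -3.2 K, ΔS = +0.18 psu (deep − shallow).
Δρ/ρ₀ = −αΔT + βΔS = 7.68 × 10⁻⁴ + 1.368 × 10⁻⁴ = 9.048 × 10⁻⁴, so Δρ ≈ 0.9274 kg m⁻³.
N² = (g/ρ₀)·Δρ/Δz = g·(Δρ/ρ₀)/Δz = 9.81 × 9.048 × 10⁻⁴ / 81 = 1.0958 × 10⁻⁴ s⁻².
N = √(1.0958 × 10⁻⁴) = 0.010468 rad s⁻¹ → T = 2π/N = 600.23 s ≈ 600 s.

600 s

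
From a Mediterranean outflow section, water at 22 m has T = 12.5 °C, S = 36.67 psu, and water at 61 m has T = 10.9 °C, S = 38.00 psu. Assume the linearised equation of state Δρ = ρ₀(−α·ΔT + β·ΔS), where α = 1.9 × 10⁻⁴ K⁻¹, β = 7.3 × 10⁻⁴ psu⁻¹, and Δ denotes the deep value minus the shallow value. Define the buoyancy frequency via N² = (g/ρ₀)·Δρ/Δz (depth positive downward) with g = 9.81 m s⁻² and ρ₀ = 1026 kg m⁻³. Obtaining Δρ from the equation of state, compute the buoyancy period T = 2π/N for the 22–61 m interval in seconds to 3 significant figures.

351 s

ΔT = -1.6 K, ΔS = +1.33 psu (deep − shallow).
Δρ/ρ₀ = −αΔT + βΔS = 3.04 × 10⁻⁴ + 9.709 × 10⁻⁴ = 1.2749 × 10⁻³, so Δρ ≈ 1.308 kg m⁻³.
N² = (g/ρ₀)·Δρ/Δz = g·(Δρ/ρ₀)/Δz = 9.81 × 1.2749 × 10⁻³ / 39 = 3.2069 × 10⁻⁴ s⁻².
N = √(3.2069 × 10⁻⁴) = 0.017908 rad s⁻¹ → T = 2π/N = 350.86 s ≈ 351 s.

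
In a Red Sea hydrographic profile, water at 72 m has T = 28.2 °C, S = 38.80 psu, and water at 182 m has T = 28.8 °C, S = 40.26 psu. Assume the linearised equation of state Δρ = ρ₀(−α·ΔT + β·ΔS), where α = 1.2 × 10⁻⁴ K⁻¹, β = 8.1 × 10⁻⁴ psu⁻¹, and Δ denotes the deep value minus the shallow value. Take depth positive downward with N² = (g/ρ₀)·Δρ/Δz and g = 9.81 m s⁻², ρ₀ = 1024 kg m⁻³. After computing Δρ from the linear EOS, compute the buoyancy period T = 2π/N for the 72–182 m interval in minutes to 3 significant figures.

10.5 min

ΔT = +0.6 K, ΔS = +1.46 psu (deep − shallow).
Δρ/ρ₀ = −αΔT + βΔS = -7.20 × 10⁻⁵ + 1.1826 × 10⁻³ = 1.1106 × 10⁻³, so Δρ ≈ 1.137 kg m⁻³.
N² = (g/ρ₀)·Δρ/Δz = g·(Δρ/ρ₀)/Δz = 9.81 × 1.1106 × 10⁻³ / 110 = 9.9045 × 10⁻⁵ s⁻².
N = √(9.9045 × 10⁻⁵) = 9.9521 × 10⁻³ rad s⁻¹ → T = 2π/N = 631.34 s = 10.522 min ≈ 10.5 min.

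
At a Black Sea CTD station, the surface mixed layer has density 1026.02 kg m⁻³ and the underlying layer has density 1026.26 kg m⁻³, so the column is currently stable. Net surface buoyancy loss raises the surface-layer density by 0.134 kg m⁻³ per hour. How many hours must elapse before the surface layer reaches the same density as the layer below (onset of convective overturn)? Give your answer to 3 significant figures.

Density deficit of the surface layer: 1026.26 − 1026.02 = 0.24 kg m⁻³.
Required change = 0.24 / 0.134 = 1.79 hours.

1.79 hours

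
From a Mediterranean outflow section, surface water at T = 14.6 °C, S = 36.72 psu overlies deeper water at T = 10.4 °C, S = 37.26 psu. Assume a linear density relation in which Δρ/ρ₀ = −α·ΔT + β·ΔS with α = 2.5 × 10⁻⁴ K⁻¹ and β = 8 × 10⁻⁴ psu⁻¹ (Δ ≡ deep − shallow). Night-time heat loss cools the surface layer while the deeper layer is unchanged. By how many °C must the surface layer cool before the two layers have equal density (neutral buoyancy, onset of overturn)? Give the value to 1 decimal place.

5.9 °C

Neutral buoyancy requires Δρ = 0, i.e. −α(T_deep − T_surf′) + β(S_deep − S_surf) = 0.
T_surf′ = T_deep − (β/α)·ΔS = 10.4 − (8 × 10⁻⁴/2.5 × 10⁻⁴)·(+0.54) = 8.672 °C.
Cooling required: 14.6 − (8.672) = 5.928 °C.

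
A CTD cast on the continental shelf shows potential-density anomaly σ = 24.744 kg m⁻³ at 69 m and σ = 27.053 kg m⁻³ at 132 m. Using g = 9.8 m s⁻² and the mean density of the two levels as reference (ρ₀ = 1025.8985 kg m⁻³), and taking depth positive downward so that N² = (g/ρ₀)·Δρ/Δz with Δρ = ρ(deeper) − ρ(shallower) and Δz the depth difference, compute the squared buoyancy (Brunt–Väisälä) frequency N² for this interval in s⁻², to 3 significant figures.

3.50 × 10⁻⁴ s⁻²

Δρ = 1027.053 − 1024.744 = 2.309 kg m⁻³ over Δz = 132 − 69 = 63 m.
N² = (9.8/1025.8985) × (2.309/63) = 3.5011 × 10⁻⁴ s⁻² ≈ 3.50 × 10⁻⁴ s⁻².
N² > 0, so the interval is statically stable.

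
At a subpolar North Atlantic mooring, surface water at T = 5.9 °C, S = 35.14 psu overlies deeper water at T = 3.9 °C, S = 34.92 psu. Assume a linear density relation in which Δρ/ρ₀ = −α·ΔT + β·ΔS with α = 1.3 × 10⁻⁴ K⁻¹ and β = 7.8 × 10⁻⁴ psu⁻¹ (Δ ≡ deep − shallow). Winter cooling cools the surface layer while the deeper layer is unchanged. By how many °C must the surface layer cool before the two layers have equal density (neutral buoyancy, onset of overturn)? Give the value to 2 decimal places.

0.68 °C

Neutral buoyancy requires Δρ = 0, i.e. −α(T_deep − T_surf′) + β(S_deep − S_surf) = 0.
T_surf′ = T_deep − (β/α)·ΔS = 3.9 − (7.8 × 10⁻⁴/1.3 × 10⁻⁴)·(-0.22) = 5.2200 °C.
Cooling required: 5.9 − (5.2200) = 0.6800 °C.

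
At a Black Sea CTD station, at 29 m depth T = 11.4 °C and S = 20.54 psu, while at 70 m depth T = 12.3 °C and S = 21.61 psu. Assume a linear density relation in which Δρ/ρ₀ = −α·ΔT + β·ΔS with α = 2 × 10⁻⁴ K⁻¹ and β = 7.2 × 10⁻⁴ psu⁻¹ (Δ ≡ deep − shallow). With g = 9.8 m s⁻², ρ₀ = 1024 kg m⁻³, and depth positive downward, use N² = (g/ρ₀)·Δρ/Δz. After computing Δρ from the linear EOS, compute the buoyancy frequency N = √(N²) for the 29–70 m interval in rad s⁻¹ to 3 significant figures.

ΔT = +0.9 K, ΔS = +1.07 psu (deep − shallow).
Δρ/ρ₀ = −αΔT + βΔS = -1.80 × 10⁻⁴ + 7.704 × 10⁻⁴ = 5.904 × 10⁻⁴, so Δρ ≈ 0.6046 kg m⁻³.
N² = (g/ρ₀)·Δρ/Δz = g·(Δρ/ρ₀)/Δz = 9.8 × 5.904 × 10⁻⁴ / 41 = 1.4112 × 10⁻⁴ s⁻².
N = √(1.4112 × 10⁻⁴) = 0.011879 rad s⁻¹ ≈ 0.0119 rad s⁻¹.

0.0119 rad s⁻¹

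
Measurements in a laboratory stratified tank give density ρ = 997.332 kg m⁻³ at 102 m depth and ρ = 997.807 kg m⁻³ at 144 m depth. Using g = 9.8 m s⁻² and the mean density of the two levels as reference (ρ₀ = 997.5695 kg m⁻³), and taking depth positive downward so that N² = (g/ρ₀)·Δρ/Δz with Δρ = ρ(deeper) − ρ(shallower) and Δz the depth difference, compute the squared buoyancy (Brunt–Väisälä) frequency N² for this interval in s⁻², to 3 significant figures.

Δρ = 997.807 − 997.332 = 0.475 kg m⁻³ over Δz = 144 − 102 = 42 m.
N² = (9.8/997.5695) × (0.475/42) = 1.1110 × 10⁻⁴ s⁻² ≈ 1.11 × 10⁻⁴ s⁻².

1.11 × 10⁻⁴ s⁻²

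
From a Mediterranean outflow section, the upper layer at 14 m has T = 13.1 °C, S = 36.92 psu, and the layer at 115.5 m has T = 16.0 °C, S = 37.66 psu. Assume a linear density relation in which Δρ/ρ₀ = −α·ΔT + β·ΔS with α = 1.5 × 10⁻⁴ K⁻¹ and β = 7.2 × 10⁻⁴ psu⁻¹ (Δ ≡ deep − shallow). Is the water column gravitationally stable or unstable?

ΔT = 16.0 − 13.1 = +2.9 K and ΔS = 37.66 − 36.92 = +0.74 psu (deep − shallow).
−αΔT = -4.35 × 10⁻⁴; βΔS = 5.328 × 10⁻⁴; sum Δρ/ρ₀ = 9.78 × 10⁻⁵.
Δρ/ρ₀ > 0, so Δρ > 0: deeper water is denser → statically stable.

stable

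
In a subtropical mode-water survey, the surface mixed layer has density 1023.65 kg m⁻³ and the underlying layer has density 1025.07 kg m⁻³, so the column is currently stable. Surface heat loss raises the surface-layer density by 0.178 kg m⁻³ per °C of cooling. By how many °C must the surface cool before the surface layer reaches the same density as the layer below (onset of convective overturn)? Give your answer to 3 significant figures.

7.98 °C

Density deficit of the surface layer: 1025.07 − 1023.65 = 1.42 kg m⁻³.
Required change = 1.42 / 0.178 = 7.98 °C.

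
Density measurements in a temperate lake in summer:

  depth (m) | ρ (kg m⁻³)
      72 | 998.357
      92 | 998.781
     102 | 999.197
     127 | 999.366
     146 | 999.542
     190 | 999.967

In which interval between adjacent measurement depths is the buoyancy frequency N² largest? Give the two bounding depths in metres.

Compute the density gradient over each adjacent pair:
  72–92 m: Δρ/Δz = 0.424/20 = 0.021 kg m⁻⁴
  92–102 m: Δρ/Δz = 0.416/10 = 0.042 kg m⁻⁴
  102–127 m: Δρ/Δz = 0.169/25 = 6.8 × 10⁻³ kg m⁻⁴
  127–146 m: Δρ/Δz = 0.176/19 = 9.3 × 10⁻³ kg m⁻⁴
  146–190 m: Δρ/Δz = 0.425/44 = 9.7 × 10⁻³ kg m⁻⁴
The largest gradient is in the 92–102 m interval — the pycnocline.

92–102 m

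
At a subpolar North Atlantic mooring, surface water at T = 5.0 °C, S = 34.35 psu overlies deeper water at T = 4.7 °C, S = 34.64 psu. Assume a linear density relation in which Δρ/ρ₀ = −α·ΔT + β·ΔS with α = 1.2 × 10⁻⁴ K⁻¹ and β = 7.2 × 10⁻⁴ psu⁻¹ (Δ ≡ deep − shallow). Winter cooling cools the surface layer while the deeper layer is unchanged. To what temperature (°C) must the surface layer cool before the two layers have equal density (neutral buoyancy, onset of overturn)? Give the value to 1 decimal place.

3.0 °C

Neutral buoyancy requires Δρ = 0, i.e. −α(T_deep − T_surf′) + β(S_deep − S_surf) = 0.
T_surf′ = T_deep − (β/α)·ΔS = 4.7 − (7.2 × 10⁻⁴/1.2 × 10⁻⁴)·(+0.29) = 2.960 °C.
Cooling required: 5.0 − (2.960) = 2.040 °C.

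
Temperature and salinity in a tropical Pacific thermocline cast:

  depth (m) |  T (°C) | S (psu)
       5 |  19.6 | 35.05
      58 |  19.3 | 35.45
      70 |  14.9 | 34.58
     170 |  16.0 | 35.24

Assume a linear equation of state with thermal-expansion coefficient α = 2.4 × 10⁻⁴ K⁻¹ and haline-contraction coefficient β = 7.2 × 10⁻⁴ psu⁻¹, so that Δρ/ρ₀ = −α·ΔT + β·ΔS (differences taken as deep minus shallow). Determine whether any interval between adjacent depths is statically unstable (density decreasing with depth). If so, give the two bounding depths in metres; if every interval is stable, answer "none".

Evaluate Δρ/ρ₀ = −αΔT + βΔS across each adjacent pair:
  5–58 m: −αΔT+βΔS = −(2.4 × 10⁻⁴)(-0.3)+(7.2 × 10⁻⁴)(+0.40) = 3.6 × 10⁻⁴ → stable
  58–70 m: −αΔT+βΔS = −(2.4 × 10⁻⁴)(-4.4)+(7.2 × 10⁻⁴)(-0.87) = 4.3 × 10⁻⁴ → stable
  70–170 m: −αΔT+βΔS = −(2.4 × 10⁻⁴)(+1.1)+(7.2 × 10⁻⁴)(+0.66) = 2.1 × 10⁻⁴ → stable
Every interval has Δρ > 0: the column is stably stratified throughout.

none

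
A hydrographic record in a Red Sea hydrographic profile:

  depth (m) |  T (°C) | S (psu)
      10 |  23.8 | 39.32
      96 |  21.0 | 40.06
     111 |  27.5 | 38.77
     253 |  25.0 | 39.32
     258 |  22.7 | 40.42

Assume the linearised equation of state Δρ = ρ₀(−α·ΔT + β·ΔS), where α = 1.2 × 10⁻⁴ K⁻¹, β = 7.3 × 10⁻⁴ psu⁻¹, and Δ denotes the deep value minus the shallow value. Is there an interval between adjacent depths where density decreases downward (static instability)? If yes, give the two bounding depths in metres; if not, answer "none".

96–111 m

Evaluate Δρ/ρ₀ = −αΔT + βΔS across each adjacent pair:
  10–96 m: −αΔT+βΔS = −(1.2 × 10⁻⁴)(-2.8)+(7.3 × 10⁻⁴)(+0.74) = 8.8 × 10⁻⁴ → stable
  96–111 m: −αΔT+βΔS = −(1.2 × 10⁻⁴)(+6.5)+(7.3 × 10⁻⁴)(-1.29) = -1.7 × 10⁻³ → UNSTABLE
  111–253 m: −αΔT+βΔS = −(1.2 × 10⁻⁴)(-2.5)+(7.3 × 10⁻⁴)(+0.55) = 7.0 × 10⁻⁴ → stable
  253–258 m: −αΔT+βΔS = −(1.2 × 10⁻⁴)(-2.3)+(7.3 × 10⁻⁴)(+1.10) = 1.1 × 10⁻³ → stable
The 96–111 m interval has Δρ < 0: lighter water underlies denser water.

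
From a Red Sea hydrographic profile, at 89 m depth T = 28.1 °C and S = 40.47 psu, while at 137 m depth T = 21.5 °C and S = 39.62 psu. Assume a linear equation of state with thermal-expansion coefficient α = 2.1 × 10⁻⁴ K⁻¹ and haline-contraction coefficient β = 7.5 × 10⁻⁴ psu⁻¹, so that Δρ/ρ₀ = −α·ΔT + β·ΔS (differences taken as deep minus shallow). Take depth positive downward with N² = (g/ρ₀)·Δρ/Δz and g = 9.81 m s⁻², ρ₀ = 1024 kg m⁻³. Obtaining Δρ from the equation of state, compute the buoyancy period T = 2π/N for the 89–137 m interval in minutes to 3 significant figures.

ΔT = -6.6 K, ΔS = -0.85 psu (deep − shallow).
Δρ/ρ₀ = −αΔT + βΔS = 1.386 × 10⁻³ − 6.375 × 10⁻⁴ = 7.485 × 10⁻⁴, so Δρ ≈ 0.7665 kg m⁻³.
N² = (g/ρ₀)·Δρ/Δz = g·(Δρ/ρ₀)/Δz = 9.81 × 7.485 × 10⁻⁴ / 48 = 1.5297 × 10⁻⁴ s⁻².
N = √(1.5297 × 10⁻⁴) = 0.012368 rad s⁻¹ → T = 2π/N = 508.02 s = 8.4670 min ≈ 8.47 min.

8.47 min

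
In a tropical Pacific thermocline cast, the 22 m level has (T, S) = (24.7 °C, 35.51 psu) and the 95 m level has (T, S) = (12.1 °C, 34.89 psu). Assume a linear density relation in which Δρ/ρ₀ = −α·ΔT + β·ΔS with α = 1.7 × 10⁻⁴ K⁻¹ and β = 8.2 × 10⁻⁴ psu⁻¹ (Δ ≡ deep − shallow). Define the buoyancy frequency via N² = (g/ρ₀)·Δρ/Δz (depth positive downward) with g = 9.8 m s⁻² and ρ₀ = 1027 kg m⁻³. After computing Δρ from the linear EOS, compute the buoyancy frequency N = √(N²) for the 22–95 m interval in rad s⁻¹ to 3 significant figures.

ΔT = -12.6 K, ΔS = -0.62 psu (deep − shallow).
Δρ/ρ₀ = −αΔT + βΔS = 2.142 × 10⁻³ − 5.084 × 10⁻⁴ = 1.6336 × 10⁻³, so Δρ ≈ 1.678 kg m⁻³.
N² = (g/ρ₀)·Δρ/Δz = g·(Δρ/ρ₀)/Δz = 9.8 × 1.6336 × 10⁻³ / 73 = 2.1931 × 10⁻⁴ s⁻².
N = √(2.1931 × 10⁻⁴) = 0.014809 rad s⁻¹ ≈ 0.0148 rad s⁻¹.

0.0148 rad s⁻¹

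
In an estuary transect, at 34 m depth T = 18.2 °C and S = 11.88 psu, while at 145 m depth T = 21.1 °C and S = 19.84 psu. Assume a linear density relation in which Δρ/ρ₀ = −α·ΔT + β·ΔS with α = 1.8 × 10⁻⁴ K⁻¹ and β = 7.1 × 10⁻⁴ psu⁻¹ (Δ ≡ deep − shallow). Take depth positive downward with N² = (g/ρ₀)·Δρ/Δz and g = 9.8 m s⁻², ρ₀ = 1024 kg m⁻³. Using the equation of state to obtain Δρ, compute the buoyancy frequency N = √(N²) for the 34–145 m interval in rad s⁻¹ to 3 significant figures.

ΔT = +2.9 K, ΔS = +7.96 psu (deep − shallow).
Δρ/ρ₀ = −αΔT + βΔS = -5.22 × 10⁻⁴ + 5.6516 × 10⁻³ = 5.1296 × 10⁻³, so Δρ ≈ 5.253 kg m⁻³.
N² = (g/ρ₀)·Δρ/Δz = g·(Δρ/ρ₀)/Δz = 9.8 × 5.1296 × 10⁻³ / 111 = 4.5288 × 10⁻⁴ s⁻².
N = √(4.5288 × 10⁻⁴) = 0.021281 rad s⁻¹ ≈ 0.0213 rad s⁻¹.

0.0213 rad s⁻¹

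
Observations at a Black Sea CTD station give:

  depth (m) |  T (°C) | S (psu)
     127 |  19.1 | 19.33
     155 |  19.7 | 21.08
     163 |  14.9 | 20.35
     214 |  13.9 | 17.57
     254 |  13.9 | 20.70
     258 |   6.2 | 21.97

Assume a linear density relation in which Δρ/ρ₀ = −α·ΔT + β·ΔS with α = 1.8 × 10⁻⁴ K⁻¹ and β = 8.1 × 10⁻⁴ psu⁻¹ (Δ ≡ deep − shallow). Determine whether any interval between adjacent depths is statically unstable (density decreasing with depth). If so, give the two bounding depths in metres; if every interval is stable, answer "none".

Evaluate Δρ/ρ₀ = −αΔT + βΔS across each adjacent pair:
  127–155 m: −αΔT+βΔS = −(1.8 × 10⁻⁴)(+0.6)+(8.1 × 10⁻⁴)(+1.75) = 1.3 × 10⁻³ → stable
  155–163 m: −αΔT+βΔS = −(1.8 × 10⁻⁴)(-4.8)+(8.1 × 10⁻⁴)(-0.73) = 2.7 × 10⁻⁴ → stable
  163–214 m: −αΔT+βΔS = −(1.8 × 10⁻⁴)(-1.0)+(8.1 × 10⁻⁴)(-2.78) = -2.1 × 10⁻³ → UNSTABLE
  214–254 m: −αΔT+βΔS = −(1.8 × 10⁻⁴)(+0.0)+(8.1 × 10⁻⁴)(+3.13) = 2.5 × 10⁻³ → stable
  254–258 m: −αΔT+βΔS = −(1.8 × 10⁻⁴)(-7.7)+(8.1 × 10⁻⁴)(+1.27) = 2.4 × 10⁻³ → stable
The 163–214 m interval has Δρ < 0: lighter water underlies denser water.

163–214 m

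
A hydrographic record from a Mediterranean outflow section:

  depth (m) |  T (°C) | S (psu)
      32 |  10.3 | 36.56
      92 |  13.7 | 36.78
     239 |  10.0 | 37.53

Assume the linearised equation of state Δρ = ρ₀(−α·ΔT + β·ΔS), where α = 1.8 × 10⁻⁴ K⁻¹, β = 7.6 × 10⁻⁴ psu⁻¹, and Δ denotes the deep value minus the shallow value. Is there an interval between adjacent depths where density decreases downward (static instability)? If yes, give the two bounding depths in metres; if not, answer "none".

32–92 m

Evaluate Δρ/ρ₀ = −αΔT + βΔS across each adjacent pair:
  32–92 m: −αΔT+βΔS = −(1.8 × 10⁻⁴)(+3.4)+(7.6 × 10⁻⁴)(+0.22) = -4.4 × 10⁻⁴ → UNSTABLE
  92–239 m: −αΔT+βΔS = −(1.8 × 10⁻⁴)(-3.7)+(7.6 × 10⁻⁴)(+0.75) = 1.2 × 10⁻³ → stable
The 32–92 m interval has Δρ < 0: lighter water underlies denser water.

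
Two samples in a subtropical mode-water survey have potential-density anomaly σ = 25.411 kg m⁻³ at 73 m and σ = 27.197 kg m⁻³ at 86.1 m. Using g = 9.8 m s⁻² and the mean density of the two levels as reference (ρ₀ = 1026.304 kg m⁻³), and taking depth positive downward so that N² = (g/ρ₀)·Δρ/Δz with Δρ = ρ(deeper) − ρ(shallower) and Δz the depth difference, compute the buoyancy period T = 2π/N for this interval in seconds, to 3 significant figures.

Δρ = 1027.197 − 1025.411 = 1.786 kg m⁻³ over Δz = 86.1 − 73 = 13.1 m.
N² = (9.8/1026.304) × (1.786/13.1) = 1.3018 × 10⁻³ s⁻².
N = √(1.3018 × 10⁻³) = 0.036080 rad s⁻¹, so T = 2π/N = 174.15 s ≈ 174 s.
N² > 0, so the interval is statically stable.

174 s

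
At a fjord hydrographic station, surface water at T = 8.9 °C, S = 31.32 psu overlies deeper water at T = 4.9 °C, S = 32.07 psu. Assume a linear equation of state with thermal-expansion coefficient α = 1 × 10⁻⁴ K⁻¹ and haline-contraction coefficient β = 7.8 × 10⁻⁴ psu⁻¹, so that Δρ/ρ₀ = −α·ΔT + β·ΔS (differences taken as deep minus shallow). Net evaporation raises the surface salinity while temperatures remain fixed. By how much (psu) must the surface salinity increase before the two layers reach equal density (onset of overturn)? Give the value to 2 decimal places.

Neutral buoyancy requires −α(T_deep − T_surf) + β(S_deep − S_surf′) = 0.
S_surf′ = S_deep − (α/β)·ΔT = 32.07 − (1 × 10⁻⁴/7.8 × 10⁻⁴)·(-4.0) = 32.5828 psu.
Increase required: 32.5828 − 31.32 = 1.2628 psu.

1.26 psu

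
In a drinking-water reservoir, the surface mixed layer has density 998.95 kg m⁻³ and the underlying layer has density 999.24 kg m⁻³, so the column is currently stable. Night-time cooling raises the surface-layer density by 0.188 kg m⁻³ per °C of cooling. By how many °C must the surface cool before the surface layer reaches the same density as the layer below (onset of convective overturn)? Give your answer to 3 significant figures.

Density deficit of the surface layer: 999.24 − 998.95 = 0.29 kg m⁻³.
Required change = 0.29 / 0.188 = 1.54 °C.

1.54 °C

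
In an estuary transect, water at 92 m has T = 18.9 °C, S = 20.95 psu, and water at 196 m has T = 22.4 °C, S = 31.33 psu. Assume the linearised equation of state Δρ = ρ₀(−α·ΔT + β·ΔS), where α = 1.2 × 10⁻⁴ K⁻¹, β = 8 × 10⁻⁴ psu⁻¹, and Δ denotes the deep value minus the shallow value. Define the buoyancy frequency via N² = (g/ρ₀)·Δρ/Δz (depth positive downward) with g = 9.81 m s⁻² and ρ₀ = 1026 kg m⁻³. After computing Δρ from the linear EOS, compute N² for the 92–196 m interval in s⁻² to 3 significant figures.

ΔT = +3.5 K, ΔS = +10.38 psu (deep − shallow).
Δρ/ρ₀ = −αΔT + βΔS = -4.20 × 10⁻⁴ + 8.304 × 10⁻³ = 7.884 × 10⁻³, so Δρ ≈ 8.089 kg m⁻³.
N² = (g/ρ₀)·Δρ/Δz = g·(Δρ/ρ₀)/Δz = 9.81 × 7.884 × 10⁻³ / 104 = 7.4367 × 10⁻⁴ s⁻² ≈ 7.44 × 10⁻⁴ s⁻².

7.44 × 10⁻⁴ s⁻²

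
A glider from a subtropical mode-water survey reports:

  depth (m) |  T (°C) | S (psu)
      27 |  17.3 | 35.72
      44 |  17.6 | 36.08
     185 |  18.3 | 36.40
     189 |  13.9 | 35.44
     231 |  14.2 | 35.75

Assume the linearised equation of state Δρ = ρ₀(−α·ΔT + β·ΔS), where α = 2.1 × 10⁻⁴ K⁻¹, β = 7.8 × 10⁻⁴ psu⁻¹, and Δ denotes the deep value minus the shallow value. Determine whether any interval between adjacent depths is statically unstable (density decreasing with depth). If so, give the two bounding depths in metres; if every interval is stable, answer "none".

Evaluate Δρ/ρ₀ = −αΔT + βΔS across each adjacent pair:
  27–44 m: −αΔT+βΔS = −(2.1 × 10⁻⁴)(+0.3)+(7.8 × 10⁻⁴)(+0.36) = 2.2 × 10⁻⁴ → stable
  44–185 m: −αΔT+βΔS = −(2.1 × 10⁻⁴)(+0.7)+(7.8 × 10⁻⁴)(+0.32) = 1.0 × 10⁻⁴ → stable
  185–189 m: −αΔT+βΔS = −(2.1 × 10⁻⁴)(-4.4)+(7.8 × 10⁻⁴)(-0.96) = 1.8 × 10⁻⁴ → stable
  189–231 m: −αΔT+βΔS = −(2.1 × 10⁻⁴)(+0.3)+(7.8 × 10⁻⁴)(+0.31) = 1.8 × 10⁻⁴ → stable
Every interval has Δρ > 0: the column is stably stratified throughout.

none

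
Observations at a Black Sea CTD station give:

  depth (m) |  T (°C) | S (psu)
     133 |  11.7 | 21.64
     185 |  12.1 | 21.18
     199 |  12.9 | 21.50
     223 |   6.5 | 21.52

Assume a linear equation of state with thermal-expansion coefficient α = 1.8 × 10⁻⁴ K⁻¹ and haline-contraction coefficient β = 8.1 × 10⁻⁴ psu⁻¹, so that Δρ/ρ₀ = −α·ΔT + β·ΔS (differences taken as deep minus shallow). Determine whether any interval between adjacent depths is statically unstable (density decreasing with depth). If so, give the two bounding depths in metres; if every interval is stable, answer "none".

Evaluate Δρ/ρ₀ = −αΔT + βΔS across each adjacent pair:
  133–185 m: −αΔT+βΔS = −(1.8 × 10⁻⁴)(+0.4)+(8.1 × 10⁻⁴)(-0.46) = -4.4 × 10⁻⁴ → UNSTABLE
  185–199 m: −αΔT+βΔS = −(1.8 × 10⁻⁴)(+0.8)+(8.1 × 10⁻⁴)(+0.32) = 1.2 × 10⁻⁴ → stable
  199–223 m: −αΔT+βΔS = −(1.8 × 10⁻⁴)(-6.4)+(8.1 × 10⁻⁴)(+0.02) = 1.2 × 10⁻³ → stable
The 133–185 m interval has Δρ < 0: lighter water underlies denser water.

133–185 m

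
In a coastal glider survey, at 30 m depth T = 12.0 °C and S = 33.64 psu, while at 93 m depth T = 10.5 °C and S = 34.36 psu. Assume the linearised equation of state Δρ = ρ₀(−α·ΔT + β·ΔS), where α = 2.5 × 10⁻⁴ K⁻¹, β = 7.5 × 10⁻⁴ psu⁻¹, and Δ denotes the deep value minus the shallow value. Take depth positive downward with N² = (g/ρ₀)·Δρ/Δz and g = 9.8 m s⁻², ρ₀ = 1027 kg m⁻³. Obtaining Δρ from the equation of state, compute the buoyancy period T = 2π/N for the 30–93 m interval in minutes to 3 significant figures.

8.78 min

ΔT = -1.5 K, ΔS = +0.72 psu (deep − shallow).
Δρ/ρ₀ = −αΔT + βΔS = 3.75 × 10⁻⁴ + 5.40 × 10⁻⁴ = 9.15 × 10⁻⁴, so Δρ ≈ 0.9397 kg m⁻³.
N² = (g/ρ₀)·Δρ/Δz = g·(Δρ/ρ₀)/Δz = 9.8 × 9.15 × 10⁻⁴ / 63 = 1.4233 × 10⁻⁴ s⁻².
N = √(1.4233 × 10⁻⁴) = 0.011930 rad s⁻¹ → T = 2π/N = 526.67 s = 8.7778 min ≈ 8.78 min.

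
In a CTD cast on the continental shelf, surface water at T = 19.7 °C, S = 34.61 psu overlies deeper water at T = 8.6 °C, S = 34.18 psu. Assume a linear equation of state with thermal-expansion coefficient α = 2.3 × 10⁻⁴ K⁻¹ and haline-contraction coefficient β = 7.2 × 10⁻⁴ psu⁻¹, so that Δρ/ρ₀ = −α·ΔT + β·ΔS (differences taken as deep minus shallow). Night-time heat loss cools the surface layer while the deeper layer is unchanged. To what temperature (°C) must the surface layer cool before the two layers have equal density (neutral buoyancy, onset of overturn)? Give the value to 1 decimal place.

Neutral buoyancy requires Δρ = 0, i.e. −α(T_deep − T_surf′) + β(S_deep − S_surf) = 0.
T_surf′ = T_deep − (β/α)·ΔS = 8.6 − (7.2 × 10⁻⁴/2.3 × 10⁻⁴)·(-0.43) = 9.946 °C.
Cooling required: 19.7 − (9.946) = 9.754 °C.

9.9 °C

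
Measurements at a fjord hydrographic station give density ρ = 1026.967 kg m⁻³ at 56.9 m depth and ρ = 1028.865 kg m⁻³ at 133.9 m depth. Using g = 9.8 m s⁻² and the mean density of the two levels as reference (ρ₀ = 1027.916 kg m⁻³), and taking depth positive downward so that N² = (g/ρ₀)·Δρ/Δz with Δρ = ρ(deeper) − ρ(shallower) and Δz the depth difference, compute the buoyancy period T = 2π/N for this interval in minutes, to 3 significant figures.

6.83 min

Δρ = 1028.865 − 1026.967 = 1.898 kg m⁻³ over Δz = 133.9 − 56.9 = 77 m.
N² = (9.8/1027.916) × (1.898/77) = 2.3500 × 10⁻⁴ s⁻².
N = √(2.3500 × 10⁻⁴) = 0.015330 rad s⁻¹, so T = 2π/N = 409.86 s = 6.8310 min ≈ 6.83 min.
A positive N² confirms static stability across the interval.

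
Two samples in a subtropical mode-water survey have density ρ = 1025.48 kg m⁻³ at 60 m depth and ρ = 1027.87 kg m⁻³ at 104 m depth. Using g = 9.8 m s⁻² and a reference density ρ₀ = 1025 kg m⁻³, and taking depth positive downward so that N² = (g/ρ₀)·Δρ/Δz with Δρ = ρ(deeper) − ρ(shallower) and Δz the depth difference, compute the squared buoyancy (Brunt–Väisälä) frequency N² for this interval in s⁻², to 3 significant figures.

Δρ = 1027.87 − 1025.48 = 2.39 kg m⁻³ over Δz = 104 − 60 = 44 m.
N² = (9.8/1025) × (2.39/44) = 5.1933 × 10⁻⁴ s⁻² ≈ 5.19 × 10⁻⁴ s⁻².
N² > 0, so the interval is statically stable.

5.19 × 10⁻⁴ s⁻²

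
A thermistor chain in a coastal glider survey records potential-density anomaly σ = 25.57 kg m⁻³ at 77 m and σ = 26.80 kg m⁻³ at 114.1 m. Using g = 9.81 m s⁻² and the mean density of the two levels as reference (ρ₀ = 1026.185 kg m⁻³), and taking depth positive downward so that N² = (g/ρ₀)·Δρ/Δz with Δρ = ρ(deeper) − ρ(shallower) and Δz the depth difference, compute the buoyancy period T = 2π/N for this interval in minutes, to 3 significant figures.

Δρ = 1026.80 − 1025.57 = 1.23 kg m⁻³ over Δz = 114.1 − 77 = 37.1 m.
N² = (9.81/1026.185) × (1.23/37.1) = 3.1694 × 10⁻⁴ s⁻².
N = √(3.1694 × 10⁻⁴) = 0.017803 rad s⁻¹, so T = 2π/N = 352.93 s = 5.8822 min ≈ 5.88 min.

5.88 min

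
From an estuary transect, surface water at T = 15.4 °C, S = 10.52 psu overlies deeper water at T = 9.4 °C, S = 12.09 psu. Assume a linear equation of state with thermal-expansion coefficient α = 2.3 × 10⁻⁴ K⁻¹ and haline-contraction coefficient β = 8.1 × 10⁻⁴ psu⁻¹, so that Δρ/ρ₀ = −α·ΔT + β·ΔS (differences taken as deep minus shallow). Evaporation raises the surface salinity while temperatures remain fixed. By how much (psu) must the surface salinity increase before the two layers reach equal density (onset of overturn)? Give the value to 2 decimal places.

Neutral buoyancy requires −α(T_deep − T_surf) + β(S_deep − S_surf′) = 0.
S_surf′ = S_deep − (α/β)·ΔT = 12.09 − (2.3 × 10⁻⁴/8.1 × 10⁻⁴)·(-6.0) = 13.7937 psu.
Increase required: 13.7937 − 10.52 = 3.2737 psu.

3.27 psu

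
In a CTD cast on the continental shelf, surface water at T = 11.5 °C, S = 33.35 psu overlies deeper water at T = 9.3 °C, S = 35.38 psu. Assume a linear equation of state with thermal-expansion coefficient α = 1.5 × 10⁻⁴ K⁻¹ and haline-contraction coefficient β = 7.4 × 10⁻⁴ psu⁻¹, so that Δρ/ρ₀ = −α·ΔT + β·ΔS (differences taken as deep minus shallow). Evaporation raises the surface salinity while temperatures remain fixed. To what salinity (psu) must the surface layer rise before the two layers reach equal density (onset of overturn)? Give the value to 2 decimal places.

Neutral buoyancy requires −α(T_deep − T_surf) + β(S_deep − S_surf′) = 0.
S_surf′ = S_deep − (α/β)·ΔT = 35.38 − (1.5 × 10⁻⁴/7.4 × 10⁻⁴)·(-2.2) = 35.8259 psu.
Increase required: 35.8259 − 33.35 = 2.4759 psu.

35.83 psu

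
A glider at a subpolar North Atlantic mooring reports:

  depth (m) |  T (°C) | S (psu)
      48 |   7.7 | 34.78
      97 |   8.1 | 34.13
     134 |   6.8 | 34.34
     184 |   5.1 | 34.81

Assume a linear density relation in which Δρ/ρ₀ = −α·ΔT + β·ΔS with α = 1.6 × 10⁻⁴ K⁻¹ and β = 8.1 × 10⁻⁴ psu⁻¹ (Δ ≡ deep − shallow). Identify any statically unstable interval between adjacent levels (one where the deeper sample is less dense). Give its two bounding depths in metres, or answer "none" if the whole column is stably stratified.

48–97 m

Evaluate Δρ/ρ₀ = −αΔT + βΔS across each adjacent pair:
  48–97 m: −αΔT+βΔS = −(1.6 × 10⁻⁴)(+0.4)+(8.1 × 10⁻⁴)(-0.65) = -5.9 × 10⁻⁴ → UNSTABLE
  97–134 m: −αΔT+βΔS = −(1.6 × 10⁻⁴)(-1.3)+(8.1 × 10⁻⁴)(+0.21) = 3.8 × 10⁻⁴ → stable
  134–184 m: −αΔT+βΔS = −(1.6 × 10⁻⁴)(-1.7)+(8.1 × 10⁻⁴)(+0.47) = 6.5 × 10⁻⁴ → stable
The 48–97 m interval has Δρ < 0: lighter water underlies denser water.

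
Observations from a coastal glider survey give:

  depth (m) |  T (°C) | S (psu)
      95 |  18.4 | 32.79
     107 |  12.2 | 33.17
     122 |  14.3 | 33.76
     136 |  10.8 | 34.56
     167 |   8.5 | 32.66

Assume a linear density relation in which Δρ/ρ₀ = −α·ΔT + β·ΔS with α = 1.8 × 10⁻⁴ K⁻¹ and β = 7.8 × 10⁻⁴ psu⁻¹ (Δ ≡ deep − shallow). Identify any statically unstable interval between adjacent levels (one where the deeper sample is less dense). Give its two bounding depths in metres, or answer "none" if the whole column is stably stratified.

136–167 m

Evaluate Δρ/ρ₀ = −αΔT + βΔS across each adjacent pair:
  95–107 m: −αΔT+βΔS = −(1.8 × 10⁻⁴)(-6.2)+(7.8 × 10⁻⁴)(+0.38) = 1.4 × 10⁻³ → stable
  107–122 m: −αΔT+βΔS = −(1.8 × 10⁻⁴)(+2.1)+(7.8 × 10⁻⁴)(+0.59) = 8.2 × 10⁻⁵ → stable
  122–136 m: −αΔT+βΔS = −(1.8 × 10⁻⁴)(-3.5)+(7.8 × 10⁻⁴)(+0.80) = 1.3 × 10⁻³ → stable
  136–167 m: −αΔT+βΔS = −(1.8 × 10⁻⁴)(-2.3)+(7.8 × 10⁻⁴)(-1.90) = -1.1 × 10⁻³ → UNSTABLE
The 136–167 m interval has Δρ < 0: lighter water underlies denser water.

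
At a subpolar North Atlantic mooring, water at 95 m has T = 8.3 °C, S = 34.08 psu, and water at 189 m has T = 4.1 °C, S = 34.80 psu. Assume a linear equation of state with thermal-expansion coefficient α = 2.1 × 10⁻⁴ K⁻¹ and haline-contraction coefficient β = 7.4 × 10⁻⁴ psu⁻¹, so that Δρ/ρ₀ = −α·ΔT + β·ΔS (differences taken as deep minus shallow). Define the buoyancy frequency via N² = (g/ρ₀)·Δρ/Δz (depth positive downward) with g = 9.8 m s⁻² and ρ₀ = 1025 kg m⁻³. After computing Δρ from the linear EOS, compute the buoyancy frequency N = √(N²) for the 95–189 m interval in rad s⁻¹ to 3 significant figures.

0.0121 rad s⁻¹

ΔT = -4.2 K, ΔS = +0.72 psu (deep − shallow).
Δρ/ρ₀ = −αΔT + βΔS = 8.82 × 10⁻⁴ + 5.328 × 10⁻⁴ = 1.4148 × 10⁻³, so Δρ ≈ 1.450 kg m⁻³.
N² = (g/ρ₀)·Δρ/Δz = g·(Δρ/ρ₀)/Δz = 9.8 × 1.4148 × 10⁻³ / 94 = 1.4750 × 10⁻⁴ s⁻².
N = √(1.4750 × 10⁻⁴) = 0.012145 rad s⁻¹ ≈ 0.0121 rad s⁻¹.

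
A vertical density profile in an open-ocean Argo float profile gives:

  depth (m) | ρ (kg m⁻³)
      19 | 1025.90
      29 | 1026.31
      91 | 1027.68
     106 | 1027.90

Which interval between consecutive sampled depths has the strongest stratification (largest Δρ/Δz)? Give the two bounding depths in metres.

Compute the density gradient over each adjacent pair:
  19–29 m: Δρ/Δz = 0.41/10 = 0.041 kg m⁻⁴
  29–91 m: Δρ/Δz = 1.37/62 = 0.022 kg m⁻⁴
  91–106 m: Δρ/Δz = 0.22/15 = 0.015 kg m⁻⁴
The largest gradient is in the 19–29 m interval — the pycnocline.

19–29 m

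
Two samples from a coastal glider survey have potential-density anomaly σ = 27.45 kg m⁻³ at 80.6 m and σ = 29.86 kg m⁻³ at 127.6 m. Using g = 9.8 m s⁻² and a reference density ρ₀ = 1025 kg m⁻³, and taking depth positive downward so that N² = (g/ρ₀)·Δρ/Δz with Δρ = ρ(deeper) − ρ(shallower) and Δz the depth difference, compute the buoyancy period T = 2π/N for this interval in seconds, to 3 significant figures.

Δρ = 1029.86 − 1027.45 = 2.41 kg m⁻³ over Δz = 127.6 − 80.6 = 47 m.
N² = (9.8/1025) × (2.41/47) = 4.9025 × 10⁻⁴ s⁻².
N = √(4.9025 × 10⁻⁴) = 0.022142 rad s⁻¹, so T = 2π/N = 283.77 s ≈ 284 s.

284 s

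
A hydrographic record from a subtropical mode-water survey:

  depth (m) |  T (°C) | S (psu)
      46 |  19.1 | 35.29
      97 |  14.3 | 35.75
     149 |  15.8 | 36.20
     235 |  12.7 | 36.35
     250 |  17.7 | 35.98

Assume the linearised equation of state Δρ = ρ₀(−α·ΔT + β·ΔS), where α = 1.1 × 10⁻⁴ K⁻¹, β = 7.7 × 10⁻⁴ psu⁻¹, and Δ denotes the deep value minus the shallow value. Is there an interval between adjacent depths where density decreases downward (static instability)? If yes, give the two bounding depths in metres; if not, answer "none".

235–250 m

Evaluate Δρ/ρ₀ = −αΔT + βΔS across each adjacent pair:
  46–97 m: −αΔT+βΔS = −(1.1 × 10⁻⁴)(-4.8)+(7.7 × 10⁻⁴)(+0.46) = 8.8 × 10⁻⁴ → stable
  97–149 m: −αΔT+βΔS = −(1.1 × 10⁻⁴)(+1.5)+(7.7 × 10⁻⁴)(+0.45) = 1.8 × 10⁻⁴ → stable
  149–235 m: −αΔT+βΔS = −(1.1 × 10⁻⁴)(-3.1)+(7.7 × 10⁻⁴)(+0.15) = 4.6 × 10⁻⁴ → stable
  235–250 m: −αΔT+βΔS = −(1.1 × 10⁻⁴)(+5.0)+(7.7 × 10⁻⁴)(-0.37) = -8.3 × 10⁻⁴ → UNSTABLE
The 235–250 m interval has Δρ < 0: lighter water underlies denser water.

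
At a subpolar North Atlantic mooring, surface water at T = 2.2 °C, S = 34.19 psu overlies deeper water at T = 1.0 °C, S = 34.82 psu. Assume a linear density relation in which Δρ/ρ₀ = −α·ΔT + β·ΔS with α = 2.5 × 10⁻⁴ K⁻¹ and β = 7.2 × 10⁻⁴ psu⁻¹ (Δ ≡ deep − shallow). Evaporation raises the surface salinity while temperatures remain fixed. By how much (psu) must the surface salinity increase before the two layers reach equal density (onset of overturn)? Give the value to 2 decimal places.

1.05 psu

Neutral buoyancy requires −α(T_deep − T_surf) + β(S_deep − S_surf′) = 0.
S_surf′ = S_deep − (α/β)·ΔT = 34.82 − (2.5 × 10⁻⁴/7.2 × 10⁻⁴)·(-1.2) = 35.2367 psu.
Increase required: 35.2367 − 34.19 = 1.0467 psu.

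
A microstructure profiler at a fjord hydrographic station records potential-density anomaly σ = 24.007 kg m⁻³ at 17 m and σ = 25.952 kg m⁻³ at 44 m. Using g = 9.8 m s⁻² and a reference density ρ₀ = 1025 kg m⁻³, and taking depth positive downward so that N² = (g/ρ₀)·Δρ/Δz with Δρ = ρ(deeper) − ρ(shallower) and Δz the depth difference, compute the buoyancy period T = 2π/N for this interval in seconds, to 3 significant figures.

239 s

Δρ = 1025.952 − 1024.007 = 1.945 kg m⁻³ over Δz = 44 − 17 = 27 m.
N² = (9.8/1025) × (1.945/27) = 6.8874 × 10⁻⁴ s⁻².
N = √(6.8874 × 10⁻⁴) = 0.026244 rad s⁻¹, so T = 2π/N = 239.41 s ≈ 239 s.
A positive N² confirms static stability across the interval.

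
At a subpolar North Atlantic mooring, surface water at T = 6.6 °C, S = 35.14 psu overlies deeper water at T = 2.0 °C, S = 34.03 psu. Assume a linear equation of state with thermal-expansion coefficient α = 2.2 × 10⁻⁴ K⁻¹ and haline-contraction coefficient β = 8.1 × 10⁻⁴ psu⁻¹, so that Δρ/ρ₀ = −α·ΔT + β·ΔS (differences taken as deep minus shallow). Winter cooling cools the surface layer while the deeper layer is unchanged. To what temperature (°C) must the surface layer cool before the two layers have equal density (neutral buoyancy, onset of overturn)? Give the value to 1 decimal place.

Neutral buoyancy requires Δρ = 0, i.e. −α(T_deep − T_surf′) + β(S_deep − S_surf) = 0.
T_surf′ = T_deep − (β/α)·ΔS = 2.0 − (8.1 × 10⁻⁴/2.2 × 10⁻⁴)·(-1.11) = 6.087 °C.
Cooling required: 6.6 − (6.087) = 0.513 °C.

6.1 °C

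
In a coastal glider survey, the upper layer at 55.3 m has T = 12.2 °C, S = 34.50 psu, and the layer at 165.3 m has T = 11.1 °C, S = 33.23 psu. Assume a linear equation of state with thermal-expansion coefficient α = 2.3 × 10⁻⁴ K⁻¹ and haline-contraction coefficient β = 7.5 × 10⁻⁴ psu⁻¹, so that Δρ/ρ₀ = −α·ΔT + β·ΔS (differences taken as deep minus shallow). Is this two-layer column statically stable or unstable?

unstable

ΔT = 11.1 − 12.2 = -1.1 K and ΔS = 33.23 − 34.50 = -1.27 psu (deep − shallow).
−αΔT = 2.53 × 10⁻⁴; βΔS = -9.525 × 10⁻⁴; sum Δρ/ρ₀ = -6.995 × 10⁻⁴.
Δρ/ρ₀ < 0, so Δρ < 0: deeper water is lighter → statically unstable; the column would overturn.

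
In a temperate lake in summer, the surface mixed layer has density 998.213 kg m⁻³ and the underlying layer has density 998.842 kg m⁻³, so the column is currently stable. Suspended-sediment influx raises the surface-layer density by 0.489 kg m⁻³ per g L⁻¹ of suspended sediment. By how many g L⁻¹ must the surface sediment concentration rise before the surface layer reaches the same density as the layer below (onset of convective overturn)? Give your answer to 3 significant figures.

Density deficit of the surface layer: 998.842 − 998.213 = 0.629 kg m⁻³.
Required change = 0.629 / 0.489 = 1.29 g L⁻¹.

1.29 g L⁻¹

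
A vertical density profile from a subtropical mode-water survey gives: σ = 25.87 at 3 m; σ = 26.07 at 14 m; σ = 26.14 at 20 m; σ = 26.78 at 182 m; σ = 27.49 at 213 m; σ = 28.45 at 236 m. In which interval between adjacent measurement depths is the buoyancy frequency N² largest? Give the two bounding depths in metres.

213–236 m

Compute the density gradient over each adjacent pair:
  3–14 m: Δρ/Δz = 0.20/11 = 0.018 kg m⁻⁴
  14–20 m: Δρ/Δz = 0.07/6 = 0.012 kg m⁻⁴
  20–182 m: Δρ/Δz = 0.64/162 = 4.0 × 10⁻³ kg m⁻⁴
  182–213 m: Δρ/Δz = 0.71/31 = 0.023 kg m⁻⁴
  213–236 m: Δρ/Δz = 0.96/23 = 0.042 kg m⁻⁴
The largest gradient is in the 213–236 m interval — the pycnocline.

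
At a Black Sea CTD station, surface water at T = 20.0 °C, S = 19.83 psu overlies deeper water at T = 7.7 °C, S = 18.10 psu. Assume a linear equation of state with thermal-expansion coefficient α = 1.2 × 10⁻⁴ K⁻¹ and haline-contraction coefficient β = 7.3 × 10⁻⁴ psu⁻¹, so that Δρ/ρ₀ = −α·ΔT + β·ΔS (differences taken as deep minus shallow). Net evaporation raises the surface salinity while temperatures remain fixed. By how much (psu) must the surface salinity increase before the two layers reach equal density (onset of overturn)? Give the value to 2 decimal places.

Neutral buoyancy requires −α(T_deep − T_surf) + β(S_deep − S_surf′) = 0.
S_surf′ = S_deep − (α/β)·ΔT = 18.10 − (1.2 × 10⁻⁴/7.3 × 10⁻⁴)·(-12.3) = 20.1219 psu.
Increase required: 20.1219 − 19.83 = 0.2919 psu.

0.29 psu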